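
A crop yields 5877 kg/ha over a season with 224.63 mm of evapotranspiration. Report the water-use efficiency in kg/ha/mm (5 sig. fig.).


Approach: apply the water-use efficiency ratio, WUE = yield/ET.
WUE = 5877 / 224.63 = 26.163 kg/ha/mm
Therefore the water-use efficiency = 26.163 kg/ha/mm.


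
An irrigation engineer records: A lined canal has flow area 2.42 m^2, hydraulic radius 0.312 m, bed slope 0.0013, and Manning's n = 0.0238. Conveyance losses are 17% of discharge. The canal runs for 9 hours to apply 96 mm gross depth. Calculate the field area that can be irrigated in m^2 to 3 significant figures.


Approach: apply Manning's equation with a conveyance and depth budget, Q = (1/n)*A*R^(2/3)*S^(1/2); Q_field = Q*(1-loss); Area = Q_field*t/(d/1000).
Step 1 — canal discharge (Manning's equation):
  Q = (1/0.0238) * 2.42 * 0.312^(2/3) * 0.0013^(1/2) = 1.6865 m^3/s
Step 2 — delivered flow: Q_field = 1.6865*(1 - 17/100) = 1.3998 m^3/s
Step 3 — volume delivered: V = 1.3998 * 9*3600 = 45353 m^3
Step 4 — area served: A = V / (depth/1000) = 45353 / 0.096 = 472000 m^2
Therefore the field area that can be irrigated = 472000 m^2.


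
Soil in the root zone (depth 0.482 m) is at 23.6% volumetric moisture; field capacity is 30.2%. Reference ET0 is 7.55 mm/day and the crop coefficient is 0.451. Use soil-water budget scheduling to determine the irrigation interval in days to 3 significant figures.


Approach: apply soil-water budget scheduling, SMD = (FC-theta)/100*depth*1000; ETc = ET0*Kc; interval = SMD/ETc.
Step 1 — soil moisture deficit:
  SMD = (30.2 - 23.6)/100 * 0.482 * 1000 = 31.812 mm
Step 2 — daily crop ET (ETc = ET0*Kc):
  ETc = 7.55 * 0.451 = 3.4051 mm/day
Step 3 — irrigation interval (SMD/ETc):
  interval = 31.812 / 3.4051 = 9.34 days
Therefore the irrigation interval = 9.34 days.


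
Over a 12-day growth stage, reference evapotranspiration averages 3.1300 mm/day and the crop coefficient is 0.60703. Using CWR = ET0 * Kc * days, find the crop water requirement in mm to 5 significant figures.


CWR = 3.1300 * 0.60703 * 12 = 22.800 mm
Therefore the crop water requirement = 22.800 mm.


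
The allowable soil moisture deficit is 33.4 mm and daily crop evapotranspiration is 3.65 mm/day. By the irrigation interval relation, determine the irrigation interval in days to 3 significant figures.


Approach: apply the irrigation interval relation, interval = SMD / ETc.
interval = 33.4 / 3.65 = 9.15 days
Therefore the irrigation interval = 9.15 days.


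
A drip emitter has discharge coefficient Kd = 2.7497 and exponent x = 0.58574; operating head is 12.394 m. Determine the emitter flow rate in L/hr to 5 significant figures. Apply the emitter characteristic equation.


Approach: apply the emitter characteristic equation, q = Kd * h^x.
q = 2.7497 * 12.394^0.58574 = 12.012 L/hr
Therefore the emitter flow rate = 12.012 L/hr.


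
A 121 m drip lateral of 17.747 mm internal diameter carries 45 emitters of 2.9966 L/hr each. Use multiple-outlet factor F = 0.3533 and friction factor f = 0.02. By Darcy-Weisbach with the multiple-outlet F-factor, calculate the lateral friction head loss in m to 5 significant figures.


Approach: apply Darcy-Weisbach with the multiple-outlet F-factor, Q = n*q/(3600*1000) m^3/s; v = Q/A; hf = F*f*(L/D)*(v^2/(2g)).
Q = 45*2.9966/(3600*1000) = 3.745750e-05 m^3/s
A = pi*(17.747e-3/2)^2 = 2.473659e-04 m^2, so v = Q/A = 0.1514255 m/s
hf = 0.3533*0.02*(121/0.017747)*(0.1514255^2/(2*9.81)) = 0.056303 m
Therefore the lateral friction head loss = 0.056303 m.


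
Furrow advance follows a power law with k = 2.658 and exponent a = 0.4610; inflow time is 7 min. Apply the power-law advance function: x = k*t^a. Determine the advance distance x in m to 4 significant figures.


x = 2.658 * 7^0.4610 = 6.518 m
Therefore the advance distance x = 6.518 m.


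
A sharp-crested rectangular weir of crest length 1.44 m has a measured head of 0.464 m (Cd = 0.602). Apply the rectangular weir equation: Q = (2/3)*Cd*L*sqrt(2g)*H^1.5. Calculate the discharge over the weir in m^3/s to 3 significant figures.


Q = (2/3)*0.602*1.44*sqrt(2*9.81)*0.464^1.5 = 0.809 m^3/s
Therefore the discharge over the weir = 0.809 m^3/s.


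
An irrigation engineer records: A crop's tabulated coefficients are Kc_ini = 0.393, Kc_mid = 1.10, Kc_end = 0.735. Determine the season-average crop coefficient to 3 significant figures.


Approach: apply a simple seasonal average, Kc_avg = (Kc_ini + Kc_mid + Kc_end)/3.
Kc_avg = (0.393 + 1.10 + 0.735)/3 = 0.743
Therefore the season-average crop coefficient = 0.743.


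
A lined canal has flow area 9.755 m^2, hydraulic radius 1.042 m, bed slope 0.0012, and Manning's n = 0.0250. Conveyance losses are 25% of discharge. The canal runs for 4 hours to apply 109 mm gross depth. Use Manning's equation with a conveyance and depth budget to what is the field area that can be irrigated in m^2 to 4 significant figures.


Approach: apply Manning's equation with a conveyance and depth budget, Q = (1/n)*A*R^(2/3)*S^(1/2); Q_field = Q*(1-loss); Area = Q_field*t/(d/1000).
Step 1 — canal discharge (Manning's equation):
  Q = (1/0.0250) * 9.755 * 1.042^(2/3) * 0.0012^(1/2) = 13.8928 m^3/s
Step 2 — delivered flow: Q_field = 13.8928*(1 - 25/100) = 10.4196 m^3/s
Step 3 — volume delivered: V = 10.4196 * 4*3600 = 150042 m^3
Step 4 — area served: A = V / (depth/1000) = 150042 / 0.109 = 1377000 m^2
Therefore the field area that can be irrigated = 1377000 m^2.


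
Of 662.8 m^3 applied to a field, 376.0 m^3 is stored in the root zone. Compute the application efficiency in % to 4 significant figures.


Approach: apply the application efficiency ratio, Ea = (stored/applied)*100.
Ea = (376.0/662.8)*100 = 56.73 %
Therefore the application efficiency = 56.73 %.


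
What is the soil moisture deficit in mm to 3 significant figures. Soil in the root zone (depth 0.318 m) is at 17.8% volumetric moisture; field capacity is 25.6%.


Approach: apply the soil moisture deficit relation, SMD = (FC - theta)/100 * depth * 1000.
SMD = (25.6 - 17.8)/100 * 0.318 * 1000 = 24.8 mm
Therefore the soil moisture deficit = 24.8 mm.


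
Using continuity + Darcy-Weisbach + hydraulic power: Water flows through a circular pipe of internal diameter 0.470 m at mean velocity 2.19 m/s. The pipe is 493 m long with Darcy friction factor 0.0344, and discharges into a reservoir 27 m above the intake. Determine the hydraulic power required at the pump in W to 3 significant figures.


Approach: apply continuity + Darcy-Weisbach + hydraulic power, Q = A*v; hf = f*(L/D)*(v^2/(2g)); H = static + hf; P = rho*g*Q*H.
Step 1 — flow rate (continuity, Q = A*v):
  A = pi*(0.470/2)^2 = 0.17349 m^2
  Q = 0.17349 * 2.19 = 0.37995 m^3/s
Step 2 — friction head loss (Darcy-Weisbach):
  hf = 0.0344 * (493/0.470) * (2.19^2 / (2*9.81))
  hf = 8.8206 m
Step 3 — total head: H = 27 + 8.8206 = 35.821 m
Step 4 — hydraulic power (P = rho*g*Q*H):
  P = 1000 * 9.81 * 0.37995 * 35.821 = 134000 W
Therefore the hydraulic power required at the pump = 134000 W.


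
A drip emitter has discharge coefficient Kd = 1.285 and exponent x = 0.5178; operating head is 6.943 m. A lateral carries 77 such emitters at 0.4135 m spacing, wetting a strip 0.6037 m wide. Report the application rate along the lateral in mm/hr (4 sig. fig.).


Approach: apply the emitter equation with a lateral mass balance, q = Kd*h^x; Q = n*q; rate = Q/(n*spacing*width).
Step 1 — single emitter flow (q = Kd*h^x):
  q = 1.285 * 6.943^0.5178 = 3.50474 L/hr
Step 2 — total lateral flow: Q = 77 * 3.50474 = 269.865 L/hr
Step 3 — wetted area: A = 77 * 0.4135 * 0.6037 = 19.2215 m^2
Step 4 — application rate: Q/A = 269.865/19.2215 = 14.04 mm/hr
Therefore the application rate along the lateral = 14.04 mm/hr.


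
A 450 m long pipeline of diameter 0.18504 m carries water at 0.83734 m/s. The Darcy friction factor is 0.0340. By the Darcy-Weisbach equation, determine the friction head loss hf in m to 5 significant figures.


Approach: apply the Darcy-Weisbach equation, hf = f*(L/D)*(v^2/(2g)).
hf = 0.0340 * (450/0.18504) * (0.83734^2 / (2*9.81))
hf = 2.9548 m
Therefore the friction head loss hf = 2.9548 m.


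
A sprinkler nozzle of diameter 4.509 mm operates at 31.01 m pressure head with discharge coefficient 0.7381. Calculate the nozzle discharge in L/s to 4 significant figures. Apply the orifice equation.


Approach: apply the orifice equation, Q = Cd*A*sqrt(2*g*h), A = pi*(d/2)^2.
A = pi*(4.509e-3/2)^2 = 1.59680e-05 m^2
Q = 0.7381 * 1.59680e-05 * sqrt(2*9.81*31.01) * 1000 = 0.2907 L/s
Therefore the nozzle discharge = 0.2907 L/s.


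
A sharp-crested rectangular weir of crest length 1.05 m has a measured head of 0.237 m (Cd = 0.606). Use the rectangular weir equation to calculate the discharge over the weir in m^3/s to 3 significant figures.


Approach: apply the rectangular weir equation, Q = (2/3)*Cd*L*sqrt(2g)*H^1.5.
Q = (2/3)*0.606*1.05*sqrt(2*9.81)*0.237^1.5 = 0.217 m^3/s
Therefore the discharge over the weir = 0.217 m^3/s.


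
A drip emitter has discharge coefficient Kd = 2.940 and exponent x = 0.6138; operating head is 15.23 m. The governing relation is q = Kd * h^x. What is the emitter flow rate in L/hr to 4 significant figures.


q = 2.940 * 15.23^0.6138 = 15.64 L/hr
Therefore the emitter flow rate = 15.64 L/hr.


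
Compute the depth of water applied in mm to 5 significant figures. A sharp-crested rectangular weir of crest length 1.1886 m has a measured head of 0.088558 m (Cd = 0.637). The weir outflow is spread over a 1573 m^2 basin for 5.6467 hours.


Approach: apply the rectangular weir equation with a volume-to-depth conversion, Q = (2/3)*Cd*L*sqrt(2g)*H^1.5; d = Q*t/A * 1000.
Step 1 — weir discharge:
  Q = (2/3)*0.637*1.1886*sqrt(2*9.81)*0.088558^1.5 = 0.05892168 m^3/s
Step 2 — volume: V = 0.05892168 * 5.6467*3600 = 1197.767 m^3
Step 3 — depth: d = V/A * 1000 = 1197.767/1573 * 1000 = 761.45 mm
Therefore the depth of water applied = 761.45 mm.


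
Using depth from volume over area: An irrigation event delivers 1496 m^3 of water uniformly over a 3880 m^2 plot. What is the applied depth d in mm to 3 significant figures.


Approach: apply depth from volume over area, d = (V/A)*1000.
d = (1496 / 3880) * 1000 = 386 mm
Therefore the applied depth d = 386 mm.


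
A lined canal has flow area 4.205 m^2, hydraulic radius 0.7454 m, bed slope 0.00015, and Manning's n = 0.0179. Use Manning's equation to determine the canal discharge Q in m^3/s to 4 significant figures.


Approach: apply Manning's equation, Q = (1/n)*A*R^(2/3)*S^(1/2).
Q = (1/0.0179) * 4.205 * 0.7454^(2/3) * 0.00015^(1/2) = 2.365 m^3/s
Therefore the canal discharge Q = 2.365 m^3/s.


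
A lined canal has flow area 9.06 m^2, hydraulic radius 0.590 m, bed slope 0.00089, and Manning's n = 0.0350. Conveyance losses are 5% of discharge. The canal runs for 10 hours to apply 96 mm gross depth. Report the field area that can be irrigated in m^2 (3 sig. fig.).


Approach: apply Manning's equation with a conveyance and depth budget, Q = (1/n)*A*R^(2/3)*S^(1/2); Q_field = Q*(1-loss); Area = Q_field*t/(d/1000).
Step 1 — canal discharge (Manning's equation):
  Q = (1/0.0350) * 9.06 * 0.590^(2/3) * 0.00089^(1/2) = 5.4324 m^3/s
Step 2 — delivered flow: Q_field = 5.4324*(1 - 5/100) = 5.1608 m^3/s
Step 3 — volume delivered: V = 5.1608 * 10*3600 = 185790 m^3
Step 4 — area served: A = V / (depth/1000) = 185790 / 0.096 = 1940000 m^2
Therefore the field area that can be irrigated = 1940000 m^2.


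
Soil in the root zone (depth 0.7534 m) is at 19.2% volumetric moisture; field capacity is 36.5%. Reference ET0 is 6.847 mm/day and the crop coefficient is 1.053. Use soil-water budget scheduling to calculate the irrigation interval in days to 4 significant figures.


Approach: apply soil-water budget scheduling, SMD = (FC-theta)/100*depth*1000; ETc = ET0*Kc; interval = SMD/ETc.
Step 1 — soil moisture deficit:
  SMD = (36.5 - 19.2)/100 * 0.7534 * 1000 = 130.338 mm
Step 2 — daily crop ET (ETc = ET0*Kc):
  ETc = 6.847 * 1.053 = 7.20989 mm/day
Step 3 — irrigation interval (SMD/ETc):
  interval = 130.338 / 7.20989 = 18.08 days
Therefore the irrigation interval = 18.08 days.


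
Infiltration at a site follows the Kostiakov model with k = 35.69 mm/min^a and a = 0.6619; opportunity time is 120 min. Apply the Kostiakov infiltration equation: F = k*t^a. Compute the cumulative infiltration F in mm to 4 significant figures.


F = 35.69 * 120^0.6619 = 848.7 mm
Therefore the cumulative infiltration F = 848.7 mm.


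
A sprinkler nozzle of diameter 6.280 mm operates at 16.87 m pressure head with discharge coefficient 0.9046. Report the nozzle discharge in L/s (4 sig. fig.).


Approach: apply the orifice equation, Q = Cd*A*sqrt(2*g*h), A = pi*(d/2)^2.
A = pi*(6.280e-3/2)^2 = 3.09748e-05 m^2
Q = 0.9046 * 3.09748e-05 * sqrt(2*9.81*16.87) * 1000 = 0.5098 L/s
Therefore the nozzle discharge = 0.5098 L/s.


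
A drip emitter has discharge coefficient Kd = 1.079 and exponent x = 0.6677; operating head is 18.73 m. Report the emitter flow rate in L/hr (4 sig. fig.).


Approach: apply the emitter characteristic equation, q = Kd * h^x.
q = 1.079 * 18.73^0.6677 = 7.633 L/hr
Therefore the emitter flow rate = 7.633 L/hr.


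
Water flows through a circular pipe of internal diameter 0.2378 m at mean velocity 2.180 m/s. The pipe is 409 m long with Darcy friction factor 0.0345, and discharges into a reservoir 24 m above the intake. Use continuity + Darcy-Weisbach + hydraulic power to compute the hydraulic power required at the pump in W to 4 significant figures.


Approach: apply continuity + Darcy-Weisbach + hydraulic power, Q = A*v; hf = f*(L/D)*(v^2/(2g)); H = static + hf; P = rho*g*Q*H.
Step 1 — flow rate (continuity, Q = A*v):
  A = pi*(0.2378/2)^2 = 0.0444134 m^2
  Q = 0.0444134 * 2.180 = 0.0968211 m^3/s
Step 2 — friction head loss (Darcy-Weisbach):
  hf = 0.0345 * (409/0.2378) * (2.180^2 / (2*9.81))
  hf = 14.3729 m
Step 3 — total head: H = 24 + 14.3729 = 38.3729 m
Step 4 — hydraulic power (P = rho*g*Q*H):
  P = 1000 * 9.81 * 0.0968211 * 38.3729 = 36450 W
Therefore the hydraulic power required at the pump = 36450 W.


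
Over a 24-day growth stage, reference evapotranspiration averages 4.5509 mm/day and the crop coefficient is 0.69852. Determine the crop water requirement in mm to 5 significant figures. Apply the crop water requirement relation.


Approach: apply the crop water requirement relation, CWR = ET0 * Kc * days.
CWR = 4.5509 * 0.69852 * 24 = 76.293 mm
Therefore the crop water requirement = 76.293 mm.


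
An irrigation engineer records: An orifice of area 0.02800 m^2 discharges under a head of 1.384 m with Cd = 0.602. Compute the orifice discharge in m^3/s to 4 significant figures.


Approach: apply the orifice equation, Q = Cd*A*sqrt(2*g*h).
Q = 0.602 * 0.02800 * sqrt(2*9.81*1.384) = 0.08784 m^3/s
Therefore the orifice discharge = 0.08784 m^3/s.


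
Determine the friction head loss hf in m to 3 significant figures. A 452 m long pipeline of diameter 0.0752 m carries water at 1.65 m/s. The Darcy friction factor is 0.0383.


Approach: apply the Darcy-Weisbach equation, hf = f*(L/D)*(v^2/(2g)).
hf = 0.0383 * (452/0.0752) * (1.65^2 / (2*9.81))
hf = 31.9 m
Therefore the friction head loss hf = 31.9 m.


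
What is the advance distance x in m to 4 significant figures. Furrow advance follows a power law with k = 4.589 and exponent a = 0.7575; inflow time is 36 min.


Approach: apply the power-law advance function, x = k*t^a.
x = 4.589 * 36^0.7575 = 69.28 m
Therefore the advance distance x = 69.28 m.


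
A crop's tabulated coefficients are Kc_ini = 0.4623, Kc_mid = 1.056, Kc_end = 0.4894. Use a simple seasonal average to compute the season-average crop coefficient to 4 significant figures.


Approach: apply a simple seasonal average, Kc_avg = (Kc_ini + Kc_mid + Kc_end)/3.
Kc_avg = (0.4623 + 1.056 + 0.4894)/3 = 0.6692
Therefore the season-average crop coefficient = 0.6692.


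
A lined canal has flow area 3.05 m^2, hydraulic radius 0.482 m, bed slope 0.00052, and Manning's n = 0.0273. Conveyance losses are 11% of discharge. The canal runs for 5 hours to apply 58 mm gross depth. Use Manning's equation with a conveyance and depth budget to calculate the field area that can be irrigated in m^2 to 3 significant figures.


Approach: apply Manning's equation with a conveyance and depth budget, Q = (1/n)*A*R^(2/3)*S^(1/2); Q_field = Q*(1-loss); Area = Q_field*t/(d/1000).
Step 1 — canal discharge (Manning's equation):
  Q = (1/0.0273) * 3.05 * 0.482^(2/3) * 0.00052^(1/2) = 1.5662 m^3/s
Step 2 — delivered flow: Q_field = 1.5662*(1 - 11/100) = 1.3939 m^3/s
Step 3 — volume delivered: V = 1.3939 * 5*3600 = 25090 m^3
Step 4 — area served: A = V / (depth/1000) = 25090 / 0.058 = 433000 m^2
Therefore the field area that can be irrigated = 433000 m^2.


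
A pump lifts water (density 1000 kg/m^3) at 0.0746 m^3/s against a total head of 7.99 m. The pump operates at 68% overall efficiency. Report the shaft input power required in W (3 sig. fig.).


Approach: apply hydraulic power then efficiency conversion, P = rho*g*Q*H; P_in = P/eta.
Step 1 — hydraulic power (P = rho*g*Q*H):
  P = 1000 * 9.81 * 0.0746 * 7.99 = 5847.3 W
Step 2 — input power: P_in = P/eta = 5847.3 / 0.68 = 8600 W
Therefore the shaft input power required = 8600 W.


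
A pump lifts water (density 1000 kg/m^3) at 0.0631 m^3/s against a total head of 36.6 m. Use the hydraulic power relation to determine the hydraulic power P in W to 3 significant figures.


Approach: apply the hydraulic power relation, P = rho*g*Q*H.
P = 1000 * 9.81 * 0.0631 * 36.6 = 22700 W
Therefore the hydraulic power P = 22700 W.


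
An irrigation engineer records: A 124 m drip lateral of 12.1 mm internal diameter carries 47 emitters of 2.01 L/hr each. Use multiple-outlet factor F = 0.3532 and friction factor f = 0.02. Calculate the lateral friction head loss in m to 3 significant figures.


Approach: apply Darcy-Weisbach with the multiple-outlet F-factor, Q = n*q/(3600*1000) m^3/s; v = Q/A; hf = F*f*(L/D)*(v^2/(2g)).
Q = 47*2.01/(3600*1000) = 2.6242e-05 m^3/s
A = pi*(12.1e-3/2)^2 = 1.1499e-04 m^2, so v = Q/A = 0.22821 m/s
hf = 0.3532*0.02*(124/0.0121)*(0.22821^2/(2*9.81)) = 0.192 m
Therefore the lateral friction head loss = 0.192 m.


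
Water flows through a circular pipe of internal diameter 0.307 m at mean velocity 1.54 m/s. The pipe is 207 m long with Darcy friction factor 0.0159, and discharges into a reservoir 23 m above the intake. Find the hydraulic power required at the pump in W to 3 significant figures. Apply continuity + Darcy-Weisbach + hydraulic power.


Approach: apply continuity + Darcy-Weisbach + hydraulic power, Q = A*v; hf = f*(L/D)*(v^2/(2g)); H = static + hf; P = rho*g*Q*H.
Step 1 — flow rate (continuity, Q = A*v):
  A = pi*(0.307/2)^2 = 0.074023 m^2
  Q = 0.074023 * 1.54 = 0.11400 m^3/s
Step 2 — friction head loss (Darcy-Weisbach):
  hf = 0.0159 * (207/0.307) * (1.54^2 / (2*9.81))
  hf = 1.2959 m
Step 3 — total head: H = 23 + 1.2959 = 24.296 m
Step 4 — hydraulic power (P = rho*g*Q*H):
  P = 1000 * 9.81 * 0.11400 * 24.296 = 27200 W
Therefore the hydraulic power required at the pump = 27200 W.


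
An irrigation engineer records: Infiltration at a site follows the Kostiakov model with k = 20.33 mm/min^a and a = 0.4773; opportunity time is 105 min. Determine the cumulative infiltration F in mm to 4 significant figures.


Approach: apply the Kostiakov infiltration equation, F = k*t^a.
F = 20.33 * 105^0.4773 = 187.4 mm
Therefore the cumulative infiltration F = 187.4 mm.


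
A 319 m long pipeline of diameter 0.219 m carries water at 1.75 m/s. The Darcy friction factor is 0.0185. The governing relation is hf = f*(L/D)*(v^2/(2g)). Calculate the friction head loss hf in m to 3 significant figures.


hf = 0.0185 * (319/0.219) * (1.75^2 / (2*9.81))
hf = 4.21 m
Therefore the friction head loss hf = 4.21 m.


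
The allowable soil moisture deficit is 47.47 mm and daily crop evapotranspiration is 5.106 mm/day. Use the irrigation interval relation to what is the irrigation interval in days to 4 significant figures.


Approach: apply the irrigation interval relation, interval = SMD / ETc.
interval = 47.47 / 5.106 = 9.297 days
Therefore the irrigation interval = 9.297 days.


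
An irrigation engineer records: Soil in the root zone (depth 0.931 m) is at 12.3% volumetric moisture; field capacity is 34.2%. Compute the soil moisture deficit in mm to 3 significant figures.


Approach: apply the soil moisture deficit relation, SMD = (FC - theta)/100 * depth * 1000.
SMD = (34.2 - 12.3)/100 * 0.931 * 1000 = 204 mm
Therefore the soil moisture deficit = 204 mm.


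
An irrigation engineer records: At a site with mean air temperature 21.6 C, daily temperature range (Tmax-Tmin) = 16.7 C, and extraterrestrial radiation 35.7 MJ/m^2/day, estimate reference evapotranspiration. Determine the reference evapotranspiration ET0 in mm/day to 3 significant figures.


Approach: apply the Hargreaves-Samani method, ET0 = 0.0023*(Tmean+17.8)*sqrt(Tmax-Tmin)*0.408*Ra.
ET0 = 0.0023*(21.6+17.8)*sqrt(16.7)*0.408*35.7 = 5.39 mm/day
Therefore the reference evapotranspiration ET0 = 5.39 mm/day.


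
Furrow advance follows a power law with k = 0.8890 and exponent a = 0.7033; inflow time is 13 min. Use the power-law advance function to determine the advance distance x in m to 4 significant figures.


Approach: apply the power-law advance function, x = k*t^a.
x = 0.8890 * 13^0.7033 = 5.399 m
Therefore the advance distance x = 5.399 m.


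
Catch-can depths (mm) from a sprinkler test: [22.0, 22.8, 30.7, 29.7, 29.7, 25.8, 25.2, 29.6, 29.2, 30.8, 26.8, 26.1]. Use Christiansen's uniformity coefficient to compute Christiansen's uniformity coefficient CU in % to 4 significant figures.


Approach: apply Christiansen's uniformity coefficient, CU = (1 - mean_abs_deviation/mean)*100.
mean = 27.3667 mm
mean |d_i - mean| = 2.58333 mm
CU = (1 - 2.58333/27.3667)*100 = 90.56 %
Therefore Christiansen's uniformity coefficient CU = 90.56 %.


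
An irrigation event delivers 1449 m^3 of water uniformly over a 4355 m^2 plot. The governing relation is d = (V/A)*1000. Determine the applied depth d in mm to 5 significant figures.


d = (1449 / 4355) * 1000 = 332.72 mm
Therefore the applied depth d = 332.72 mm.


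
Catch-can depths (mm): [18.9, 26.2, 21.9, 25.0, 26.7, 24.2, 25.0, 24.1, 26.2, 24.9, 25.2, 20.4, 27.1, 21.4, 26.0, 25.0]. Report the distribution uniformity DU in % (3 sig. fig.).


Approach: apply the low-quarter distribution uniformity, DU = (mean of lowest quarter of readings / overall mean)*100.
sorted lowest 4 of 16: [18.9, 20.4, 21.4, 21.9] -> mean = 20.650 mm
overall mean = 24.262 mm
DU = (20.650/24.262)*100 = 85.1 %
Therefore the distribution uniformity DU = 85.1 %.


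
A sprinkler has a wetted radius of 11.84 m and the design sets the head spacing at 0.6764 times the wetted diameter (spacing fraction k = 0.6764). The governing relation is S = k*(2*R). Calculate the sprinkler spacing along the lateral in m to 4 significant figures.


S = 0.6764 * (2 * 11.84) = 16.02 m
Therefore the sprinkler spacing along the lateral = 16.02 m.


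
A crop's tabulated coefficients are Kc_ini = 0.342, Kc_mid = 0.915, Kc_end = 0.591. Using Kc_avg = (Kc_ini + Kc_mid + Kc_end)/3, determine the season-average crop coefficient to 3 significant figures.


Kc_avg = (0.342 + 0.915 + 0.591)/3 = 0.616
Therefore the season-average crop coefficient = 0.616.


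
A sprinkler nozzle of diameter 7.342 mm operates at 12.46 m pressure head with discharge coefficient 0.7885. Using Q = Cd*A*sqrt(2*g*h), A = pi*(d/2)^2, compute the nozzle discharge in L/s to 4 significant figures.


A = pi*(7.342e-3/2)^2 = 4.23369e-05 m^2
Q = 0.7885 * 4.23369e-05 * sqrt(2*9.81*12.46) * 1000 = 0.5219 L/s
Therefore the nozzle discharge = 0.5219 L/s.


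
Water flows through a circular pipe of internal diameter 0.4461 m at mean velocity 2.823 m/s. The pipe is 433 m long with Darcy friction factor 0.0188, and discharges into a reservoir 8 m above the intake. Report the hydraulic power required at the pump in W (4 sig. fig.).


Approach: apply continuity + Darcy-Weisbach + hydraulic power, Q = A*v; hf = f*(L/D)*(v^2/(2g)); H = static + hf; P = rho*g*Q*H.
Step 1 — flow rate (continuity, Q = A*v):
  A = pi*(0.4461/2)^2 = 0.156298 m^2
  Q = 0.156298 * 2.823 = 0.441230 m^3/s
Step 2 — friction head loss (Darcy-Weisbach):
  hf = 0.0188 * (433/0.4461) * (2.823^2 / (2*9.81))
  hf = 7.41201 m
Step 3 — total head: H = 8 + 7.41201 = 15.4120 m
Step 4 — hydraulic power (P = rho*g*Q*H):
  P = 1000 * 9.81 * 0.441230 * 15.4120 = 66710 W
Therefore the hydraulic power required at the pump = 66710 W.


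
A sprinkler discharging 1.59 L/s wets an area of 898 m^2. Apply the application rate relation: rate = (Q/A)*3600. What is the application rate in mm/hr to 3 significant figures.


rate = (1.59 / 898) * 3600 = 6.37 mm/hr
Therefore the application rate = 6.37 mm/hr.


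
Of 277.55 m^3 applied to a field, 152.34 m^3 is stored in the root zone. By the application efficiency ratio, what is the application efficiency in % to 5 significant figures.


Approach: apply the application efficiency ratio, Ea = (stored/applied)*100.
Ea = (152.34/277.55)*100 = 54.887 %
Therefore the application efficiency = 54.887 %.


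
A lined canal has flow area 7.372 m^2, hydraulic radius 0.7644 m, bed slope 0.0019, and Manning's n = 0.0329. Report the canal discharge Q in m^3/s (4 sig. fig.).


Approach: apply Manning's equation, Q = (1/n)*A*R^(2/3)*S^(1/2).
Q = (1/0.0329) * 7.372 * 0.7644^(2/3) * 0.0019^(1/2) = 8.165 m^3/s
Therefore the canal discharge Q = 8.165 m^3/s.


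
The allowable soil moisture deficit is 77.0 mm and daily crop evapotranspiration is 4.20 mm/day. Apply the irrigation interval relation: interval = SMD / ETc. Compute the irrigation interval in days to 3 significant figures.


interval = 77.0 / 4.20 = 18.3 days
Therefore the irrigation interval = 18.3 days.


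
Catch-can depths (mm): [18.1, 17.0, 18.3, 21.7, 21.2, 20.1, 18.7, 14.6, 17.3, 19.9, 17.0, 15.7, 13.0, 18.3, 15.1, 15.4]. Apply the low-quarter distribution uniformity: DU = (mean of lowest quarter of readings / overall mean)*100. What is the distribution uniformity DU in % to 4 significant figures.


sorted lowest 4 of 16: [13.0, 14.6, 15.1, 15.4] -> mean = 14.5250 mm
overall mean = 17.5875 mm
DU = (14.5250/17.5875)*100 = 82.59 %
Therefore the distribution uniformity DU = 82.59 %.


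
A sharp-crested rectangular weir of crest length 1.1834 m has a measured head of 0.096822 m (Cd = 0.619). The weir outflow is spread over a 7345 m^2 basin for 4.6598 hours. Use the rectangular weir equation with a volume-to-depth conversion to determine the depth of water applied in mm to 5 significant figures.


Approach: apply the rectangular weir equation with a volume-to-depth conversion, Q = (2/3)*Cd*L*sqrt(2g)*H^1.5; d = Q*t/A * 1000.
Step 1 — weir discharge:
  Q = (2/3)*0.619*1.1834*sqrt(2*9.81)*0.096822^1.5 = 0.06516907 m^3/s
Step 2 — volume: V = 0.06516907 * 4.6598*3600 = 1093.229 m^3
Step 3 — depth: d = V/A * 1000 = 1093.229/7345 * 1000 = 148.84 mm
Therefore the depth of water applied = 148.84 mm.


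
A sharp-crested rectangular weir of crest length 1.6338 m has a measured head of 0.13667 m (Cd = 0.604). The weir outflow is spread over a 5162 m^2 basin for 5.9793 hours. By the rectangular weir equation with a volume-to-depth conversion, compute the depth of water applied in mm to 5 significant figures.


Approach: apply the rectangular weir equation with a volume-to-depth conversion, Q = (2/3)*Cd*L*sqrt(2g)*H^1.5; d = Q*t/A * 1000.
Step 1 — weir discharge:
  Q = (2/3)*0.604*1.6338*sqrt(2*9.81)*0.13667^1.5 = 0.1472326 m^3/s
Step 2 — volume: V = 0.1472326 * 5.9793*3600 = 3169.252 m^3
Step 3 — depth: d = V/A * 1000 = 3169.252/5162 * 1000 = 613.96 mm
Therefore the depth of water applied = 613.96 mm.


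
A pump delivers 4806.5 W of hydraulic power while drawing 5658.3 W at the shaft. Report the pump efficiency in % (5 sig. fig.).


Approach: apply the efficiency ratio, eta = (P_out/P_in)*100.
eta = (4806.5 / 5658.3) * 100 = 84.946 %
Therefore the pump efficiency = 84.946 %.


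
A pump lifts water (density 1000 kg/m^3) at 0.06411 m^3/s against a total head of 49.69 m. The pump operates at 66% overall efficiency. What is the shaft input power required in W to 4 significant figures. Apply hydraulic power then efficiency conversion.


Approach: apply hydraulic power then efficiency conversion, P = rho*g*Q*H; P_in = P/eta.
Step 1 — hydraulic power (P = rho*g*Q*H):
  P = 1000 * 9.81 * 0.06411 * 49.69 = 31251.0 W
Step 2 — input power: P_in = P/eta = 31251.0 / 0.66 = 47350 W
Therefore the shaft input power required = 47350 W.


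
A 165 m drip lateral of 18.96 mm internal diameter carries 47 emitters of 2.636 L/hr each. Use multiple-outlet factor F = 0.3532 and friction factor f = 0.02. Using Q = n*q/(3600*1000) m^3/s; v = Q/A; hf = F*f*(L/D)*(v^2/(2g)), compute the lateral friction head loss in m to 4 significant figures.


Q = 47*2.636/(3600*1000) = 3.44144e-05 m^3/s
A = pi*(18.96e-3/2)^2 = 2.82336e-04 m^2, so v = Q/A = 0.121892 m/s
hf = 0.3532*0.02*(165/0.01896)*(0.121892^2/(2*9.81)) = 0.04655 m
Therefore the lateral friction head loss = 0.04655 m.


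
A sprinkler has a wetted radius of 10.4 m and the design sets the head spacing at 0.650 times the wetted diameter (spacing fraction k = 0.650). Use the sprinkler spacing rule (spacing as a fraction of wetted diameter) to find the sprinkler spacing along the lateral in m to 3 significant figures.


Approach: apply the sprinkler spacing rule (spacing as a fraction of wetted diameter), S = k*(2*R).
S = 0.650 * (2 * 10.4) = 13.5 m
Therefore the sprinkler spacing along the lateral = 13.5 m.


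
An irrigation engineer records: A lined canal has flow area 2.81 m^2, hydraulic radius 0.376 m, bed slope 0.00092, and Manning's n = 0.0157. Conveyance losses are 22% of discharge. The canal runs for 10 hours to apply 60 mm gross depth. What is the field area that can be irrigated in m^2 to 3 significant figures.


Approach: apply Manning's equation with a conveyance and depth budget, Q = (1/n)*A*R^(2/3)*S^(1/2); Q_field = Q*(1-loss); Area = Q_field*t/(d/1000).
Step 1 — canal discharge (Manning's equation):
  Q = (1/0.0157) * 2.81 * 0.376^(2/3) * 0.00092^(1/2) = 2.8281 m^3/s
Step 2 — delivered flow: Q_field = 2.8281*(1 - 22/100) = 2.2059 m^3/s
Step 3 — volume delivered: V = 2.2059 * 10*3600 = 79413 m^3
Step 4 — area served: A = V / (depth/1000) = 79413 / 0.06 = 1320000 m^2
Therefore the field area that can be irrigated = 1320000 m^2.


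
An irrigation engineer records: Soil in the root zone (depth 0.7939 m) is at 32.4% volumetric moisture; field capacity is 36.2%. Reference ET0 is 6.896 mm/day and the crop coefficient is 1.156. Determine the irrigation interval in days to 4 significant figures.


Approach: apply soil-water budget scheduling, SMD = (FC-theta)/100*depth*1000; ETc = ET0*Kc; interval = SMD/ETc.
Step 1 — soil moisture deficit:
  SMD = (36.2 - 32.4)/100 * 0.7939 * 1000 = 30.1682 mm
Step 2 — daily crop ET (ETc = ET0*Kc):
  ETc = 6.896 * 1.156 = 7.97178 mm/day
Step 3 — irrigation interval (SMD/ETc):
  interval = 30.1682 / 7.97178 = 3.784 days
Therefore the irrigation interval = 3.784 days.


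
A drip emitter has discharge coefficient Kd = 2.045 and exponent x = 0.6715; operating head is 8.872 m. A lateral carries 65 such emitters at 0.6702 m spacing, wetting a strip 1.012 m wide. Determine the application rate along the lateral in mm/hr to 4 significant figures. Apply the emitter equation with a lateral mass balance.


Approach: apply the emitter equation with a lateral mass balance, q = Kd*h^x; Q = n*q; rate = Q/(n*spacing*width).
Step 1 — single emitter flow (q = Kd*h^x):
  q = 2.045 * 8.872^0.6715 = 8.85706 L/hr
Step 2 — total lateral flow: Q = 65 * 8.85706 = 575.709 L/hr
Step 3 — wetted area: A = 65 * 0.6702 * 1.012 = 44.0858 m^2
Step 4 — application rate: Q/A = 575.709/44.0858 = 13.06 mm/hr
Therefore the application rate along the lateral = 13.06 mm/hr.


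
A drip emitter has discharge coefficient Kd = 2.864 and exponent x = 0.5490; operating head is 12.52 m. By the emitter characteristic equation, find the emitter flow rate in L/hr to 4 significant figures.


Approach: apply the emitter characteristic equation, q = Kd * h^x.
q = 2.864 * 12.52^0.5490 = 11.47 L/hr
Therefore the emitter flow rate = 11.47 L/hr.


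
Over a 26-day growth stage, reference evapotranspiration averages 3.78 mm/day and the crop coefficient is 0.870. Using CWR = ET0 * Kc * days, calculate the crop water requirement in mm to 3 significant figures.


CWR = 3.78 * 0.870 * 26 = 85.5 mm
Therefore the crop water requirement = 85.5 mm.


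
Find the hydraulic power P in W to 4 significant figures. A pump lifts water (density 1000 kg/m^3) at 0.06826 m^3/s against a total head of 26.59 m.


Approach: apply the hydraulic power relation, P = rho*g*Q*H.
P = 1000 * 9.81 * 0.06826 * 26.59 = 17810 W
Therefore the hydraulic power P = 17810 W.


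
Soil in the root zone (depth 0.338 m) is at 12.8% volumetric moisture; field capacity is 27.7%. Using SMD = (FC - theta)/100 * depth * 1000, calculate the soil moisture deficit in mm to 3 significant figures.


SMD = (27.7 - 12.8)/100 * 0.338 * 1000 = 50.4 mm
Therefore the soil moisture deficit = 50.4 mm.


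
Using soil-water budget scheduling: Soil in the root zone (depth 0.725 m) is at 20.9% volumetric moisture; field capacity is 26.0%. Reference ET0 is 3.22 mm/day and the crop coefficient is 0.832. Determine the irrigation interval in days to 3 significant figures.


Approach: apply soil-water budget scheduling, SMD = (FC-theta)/100*depth*1000; ETc = ET0*Kc; interval = SMD/ETc.
Step 1 — soil moisture deficit:
  SMD = (26.0 - 20.9)/100 * 0.725 * 1000 = 36.975 mm
Step 2 — daily crop ET (ETc = ET0*Kc):
  ETc = 3.22 * 0.832 = 2.6790 mm/day
Step 3 — irrigation interval (SMD/ETc):
  interval = 36.975 / 2.6790 = 13.8 days
Therefore the irrigation interval = 13.8 days.


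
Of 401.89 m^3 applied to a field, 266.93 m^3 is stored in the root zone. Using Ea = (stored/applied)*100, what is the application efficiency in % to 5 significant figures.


Ea = (266.93/401.89)*100 = 66.419 %
Therefore the application efficiency = 66.419 %.


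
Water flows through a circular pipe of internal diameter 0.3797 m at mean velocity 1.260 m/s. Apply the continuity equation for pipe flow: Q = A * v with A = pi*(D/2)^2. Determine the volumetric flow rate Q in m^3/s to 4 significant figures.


A = pi*(0.3797/2)^2 = 0.113232 m^2
Q = 0.113232 * 1.260 = 0.1427 m^3/s
Therefore the volumetric flow rate Q = 0.1427 m^3/s.


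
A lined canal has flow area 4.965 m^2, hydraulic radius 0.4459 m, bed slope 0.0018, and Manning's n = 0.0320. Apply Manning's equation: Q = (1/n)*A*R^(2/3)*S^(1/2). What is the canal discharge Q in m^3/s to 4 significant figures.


Q = (1/0.0320) * 4.965 * 0.4459^(2/3) * 0.0018^(1/2) = 3.842 m^3/s
Therefore the canal discharge Q = 3.842 m^3/s.


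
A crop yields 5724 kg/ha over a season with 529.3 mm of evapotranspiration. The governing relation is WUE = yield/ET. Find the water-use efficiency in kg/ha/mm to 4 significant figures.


WUE = 5724 / 529.3 = 10.81 kg/ha/mm
Therefore the water-use efficiency = 10.81 kg/ha/mm.


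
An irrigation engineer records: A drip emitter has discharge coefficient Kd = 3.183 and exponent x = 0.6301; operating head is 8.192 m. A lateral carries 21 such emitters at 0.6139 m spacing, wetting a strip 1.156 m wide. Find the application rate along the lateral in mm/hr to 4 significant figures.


Approach: apply the emitter equation with a lateral mass balance, q = Kd*h^x; Q = n*q; rate = Q/(n*spacing*width).
Step 1 — single emitter flow (q = Kd*h^x):
  q = 3.183 * 8.192^0.6301 = 11.9774 L/hr
Step 2 — total lateral flow: Q = 21 * 11.9774 = 251.526 L/hr
Step 3 — wetted area: A = 21 * 0.6139 * 1.156 = 14.9030 m^2
Step 4 — application rate: Q/A = 251.526/14.9030 = 16.88 mm/hr
Therefore the application rate along the lateral = 16.88 mm/hr.


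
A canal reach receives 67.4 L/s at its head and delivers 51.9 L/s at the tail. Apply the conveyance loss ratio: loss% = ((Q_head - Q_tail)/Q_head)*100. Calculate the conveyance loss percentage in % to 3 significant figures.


loss = ((67.4 - 51.9)/67.4)*100 = 23.0 %
Therefore the conveyance loss percentage = 23.0 %.


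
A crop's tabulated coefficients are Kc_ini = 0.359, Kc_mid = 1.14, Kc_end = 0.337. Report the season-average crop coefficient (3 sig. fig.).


Approach: apply a simple seasonal average, Kc_avg = (Kc_ini + Kc_mid + Kc_end)/3.
Kc_avg = (0.359 + 1.14 + 0.337)/3 = 0.612
Therefore the season-average crop coefficient = 0.612.


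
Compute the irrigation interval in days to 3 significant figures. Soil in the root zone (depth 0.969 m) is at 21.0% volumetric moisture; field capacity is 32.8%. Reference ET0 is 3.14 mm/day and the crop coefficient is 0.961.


Approach: apply soil-water budget scheduling, SMD = (FC-theta)/100*depth*1000; ETc = ET0*Kc; interval = SMD/ETc.
Step 1 — soil moisture deficit:
  SMD = (32.8 - 21.0)/100 * 0.969 * 1000 = 114.34 mm
Step 2 — daily crop ET (ETc = ET0*Kc):
  ETc = 3.14 * 0.961 = 3.0175 mm/day
Step 3 — irrigation interval (SMD/ETc):
  interval = 114.34 / 3.0175 = 37.9 days
Therefore the irrigation interval = 37.9 days.


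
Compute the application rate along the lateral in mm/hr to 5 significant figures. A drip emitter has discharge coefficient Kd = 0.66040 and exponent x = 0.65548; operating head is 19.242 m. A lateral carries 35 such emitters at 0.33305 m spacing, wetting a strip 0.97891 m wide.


Approach: apply the emitter equation with a lateral mass balance, q = Kd*h^x; Q = n*q; rate = Q/(n*spacing*width).
Step 1 — single emitter flow (q = Kd*h^x):
  q = 0.66040 * 19.242^0.65548 = 4.587831 L/hr
Step 2 — total lateral flow: Q = 35 * 4.587831 = 160.5741 L/hr
Step 3 — wetted area: A = 35 * 0.33305 * 0.97891 = 11.41091 m^2
Step 4 — application rate: Q/A = 160.5741/11.41091 = 14.072 mm/hr
Therefore the application rate along the lateral = 14.072 mm/hr.


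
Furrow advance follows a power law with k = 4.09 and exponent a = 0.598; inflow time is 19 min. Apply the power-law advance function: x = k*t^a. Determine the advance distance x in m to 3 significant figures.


x = 4.09 * 19^0.598 = 23.8 m
Therefore the advance distance x = 23.8 m.


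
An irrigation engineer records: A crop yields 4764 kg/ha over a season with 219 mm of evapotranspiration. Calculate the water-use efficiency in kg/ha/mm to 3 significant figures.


Approach: apply the water-use efficiency ratio, WUE = yield/ET.
WUE = 4764 / 219 = 21.8 kg/ha/mm
Therefore the water-use efficiency = 21.8 kg/ha/mm.


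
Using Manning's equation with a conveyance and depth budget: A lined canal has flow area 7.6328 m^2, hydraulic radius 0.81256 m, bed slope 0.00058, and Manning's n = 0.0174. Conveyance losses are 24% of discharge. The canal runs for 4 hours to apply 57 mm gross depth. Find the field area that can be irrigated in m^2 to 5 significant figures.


Approach: apply Manning's equation with a conveyance and depth budget, Q = (1/n)*A*R^(2/3)*S^(1/2); Q_field = Q*(1-loss); Area = Q_field*t/(d/1000).
Step 1 — canal discharge (Manning's equation):
  Q = (1/0.0174) * 7.6328 * 0.81256^(2/3) * 0.00058^(1/2) = 9.199247 m^3/s
Step 2 — delivered flow: Q_field = 9.199247*(1 - 24/100) = 6.991427 m^3/s
Step 3 — volume delivered: V = 6.991427 * 4*3600 = 100676.6 m^3
Step 4 — area served: A = V / (depth/1000) = 100676.6 / 0.057 = 1766300 m^2
Therefore the field area that can be irrigated = 1766300 m^2.


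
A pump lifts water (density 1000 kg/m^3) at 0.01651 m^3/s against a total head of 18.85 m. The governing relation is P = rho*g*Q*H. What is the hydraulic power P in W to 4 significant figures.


P = 1000 * 9.81 * 0.01651 * 18.85 = 3053 W
Therefore the hydraulic power P = 3053 W.
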